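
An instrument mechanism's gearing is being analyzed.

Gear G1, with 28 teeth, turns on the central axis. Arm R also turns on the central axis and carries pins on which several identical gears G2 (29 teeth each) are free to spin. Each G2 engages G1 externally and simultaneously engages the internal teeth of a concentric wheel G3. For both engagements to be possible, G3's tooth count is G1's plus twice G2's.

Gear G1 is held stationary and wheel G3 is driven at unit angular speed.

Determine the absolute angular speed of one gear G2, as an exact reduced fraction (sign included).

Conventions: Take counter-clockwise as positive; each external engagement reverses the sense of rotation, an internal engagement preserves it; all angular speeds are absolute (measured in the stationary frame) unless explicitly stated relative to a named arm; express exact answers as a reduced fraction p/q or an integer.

planetary set (28T centre, 29T on arm, 86T internal) — Willis relation
ring teeth: 28 + 2·29 = 86
28(ω_sun−ω_arm) = −86(ω_ring−ω_arm),  ω_sun = 0, ω_ring = 1
28(0−ω_arm) = −86(1−ω_arm)  ⇒  114·ω_arm = 86  ⇒  ω_arm = 43/57
sun–planet mesh: 28·(0−43/57) = −29·(ω_p−ω_arm)  ⇒  ω_p−ω_arm = 1204/1653
ω_p = 43/57 + 1204/1653 = 43/29
exact speed ratio = 43/29

43/29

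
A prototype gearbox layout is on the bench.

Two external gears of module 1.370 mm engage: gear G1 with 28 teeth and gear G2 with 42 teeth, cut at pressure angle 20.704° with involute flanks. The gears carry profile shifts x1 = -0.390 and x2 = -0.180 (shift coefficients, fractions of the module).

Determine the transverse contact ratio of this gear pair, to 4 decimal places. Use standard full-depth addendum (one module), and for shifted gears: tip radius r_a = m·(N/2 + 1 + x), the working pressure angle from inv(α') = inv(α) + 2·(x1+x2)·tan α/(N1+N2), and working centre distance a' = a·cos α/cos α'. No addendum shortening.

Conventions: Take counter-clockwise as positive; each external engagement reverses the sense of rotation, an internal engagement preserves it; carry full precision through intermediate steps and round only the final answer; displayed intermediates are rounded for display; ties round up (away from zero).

class = single-mesh tooth geometry [involute pair 28T × 42T, m = 1.370]
base radii: r_b1 = 17.941343, r_b2 = 26.912015
tip radii: r_a1 = 20.015700, r_a2 = 29.893400
inv(α') = inv(20.704°) + 2·(-0.390-0.180)·tan α/(28+42) = 0.01044017  ⇒  α' = 17.82437°
a' = a·cos α / cos α' = 47.9500·cos 20.704°/cos 17.82437° = 47.114906
action lengths: √(r_a1²−r_b1²) = 8.873356, √(r_a2²−r_b2²) = 13.013794
base pitch p_b = π·m·cos α = 4.026028
CR = (8.873356 + 13.013794 − 47.114906·sin 17.82437°)/4.026028 = 1.854252
contact ratio ≈ 1.8543

1.8543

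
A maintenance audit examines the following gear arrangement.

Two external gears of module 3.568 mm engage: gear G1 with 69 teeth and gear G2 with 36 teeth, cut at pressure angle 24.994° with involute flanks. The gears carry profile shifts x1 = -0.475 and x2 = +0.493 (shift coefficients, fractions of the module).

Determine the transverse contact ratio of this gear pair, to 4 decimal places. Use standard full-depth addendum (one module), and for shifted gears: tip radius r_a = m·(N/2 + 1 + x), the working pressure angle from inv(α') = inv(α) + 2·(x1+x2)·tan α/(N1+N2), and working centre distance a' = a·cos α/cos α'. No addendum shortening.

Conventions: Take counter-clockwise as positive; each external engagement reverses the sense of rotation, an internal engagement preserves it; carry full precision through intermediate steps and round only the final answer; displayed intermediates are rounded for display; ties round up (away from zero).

class = single-mesh tooth geometry [involute pair 69T × 36T, m = 3.568]
base radii: r_b1 = 111.568311, r_b2 = 58.209553
tip radii: r_a1 = 124.969200, r_a2 = 69.551024
inv(α') = inv(24.994°) + 2·(-0.475+0.493)·tan α/(69+36) = 0.03011241  ⇒  α' = 25.03606°
a' = a·cos α / cos α' = 187.3200·cos 24.994°/cos 25.03606° = 187.384173
action lengths: √(r_a1²−r_b1²) = 56.301093, √(r_a2²−r_b2²) = 38.065639
base pitch p_b = π·m·cos α = 10.159484
CR = (56.301093 + 38.065639 − 187.384173·sin 25.03606°)/10.159484 = 1.483136
contact ratio ≈ 1.4831

1.4831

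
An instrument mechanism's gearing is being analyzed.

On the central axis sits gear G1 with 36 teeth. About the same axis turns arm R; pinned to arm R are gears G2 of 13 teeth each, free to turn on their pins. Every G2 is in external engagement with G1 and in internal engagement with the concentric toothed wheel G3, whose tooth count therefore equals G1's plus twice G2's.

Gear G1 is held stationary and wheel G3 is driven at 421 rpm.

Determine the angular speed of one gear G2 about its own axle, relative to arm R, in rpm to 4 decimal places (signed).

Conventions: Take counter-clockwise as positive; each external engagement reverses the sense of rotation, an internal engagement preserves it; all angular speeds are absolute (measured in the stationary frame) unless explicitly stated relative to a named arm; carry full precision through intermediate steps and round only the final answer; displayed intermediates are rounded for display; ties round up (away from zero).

planetary set (36T centre, 13T on arm, 62T internal) — Willis relation
normalise by the input: solve with ω_ring = 1, then scale by 421 rpm
ring teeth: 36 + 2·13 = 62
36(ω_sun−ω_arm) = −62(ω_ring−ω_arm),  ω_sun = 0, ω_ring = 1
36(0−ω_arm) = −62(1−ω_arm)  ⇒  98·ω_arm = 62  ⇒  ω_arm = 31/49
sun–planet mesh: 36·(0−31/49) = −13·(ω_p−ω_arm)  ⇒  ω_p−ω_arm = 1116/637
scale: ω_p−ω_arm = 1116/637 × 421 rpm = +737.5761 rpm

+737.5761 rpm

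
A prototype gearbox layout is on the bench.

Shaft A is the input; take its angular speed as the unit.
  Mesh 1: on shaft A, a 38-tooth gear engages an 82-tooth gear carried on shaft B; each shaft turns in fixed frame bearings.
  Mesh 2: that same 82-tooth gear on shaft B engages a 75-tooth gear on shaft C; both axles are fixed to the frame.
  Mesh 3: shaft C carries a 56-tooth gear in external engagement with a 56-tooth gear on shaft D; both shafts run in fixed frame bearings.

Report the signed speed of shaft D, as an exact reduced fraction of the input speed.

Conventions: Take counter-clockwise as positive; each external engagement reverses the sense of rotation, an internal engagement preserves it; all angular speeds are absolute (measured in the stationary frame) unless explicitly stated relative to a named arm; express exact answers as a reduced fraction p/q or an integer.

-38/75

3-mesh fixed-axis compound train (all bearings frame-fixed)
mesh 1 [38T→82T]: |ω|/ω_in = 1×38/82 = 19/41, sense flips to −
mesh 2 [82T→75T]: |ω|/ω_in = (19/41)×82/75 = 38/75, sense flips to +
mesh 3 [56T→56T]: |ω|/ω_in = (38/75)×56/56 = 38/75, sense flips to −
signed output speed (× input speed) = -38/75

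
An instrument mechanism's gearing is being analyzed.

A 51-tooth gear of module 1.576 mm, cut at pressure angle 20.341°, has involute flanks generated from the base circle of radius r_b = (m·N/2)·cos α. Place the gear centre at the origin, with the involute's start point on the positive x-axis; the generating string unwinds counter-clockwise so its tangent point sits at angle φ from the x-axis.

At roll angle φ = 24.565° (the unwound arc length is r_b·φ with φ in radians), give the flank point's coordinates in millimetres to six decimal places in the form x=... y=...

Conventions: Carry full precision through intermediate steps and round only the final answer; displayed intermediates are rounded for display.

single-mesh involute tooth geometry (51T wheel at module 1.576)
pitch radius r_p = m·N/2 = 1.576·51/2 = 40.188000
base radius r_b = r_p·cos α = 40.188000·cos 20.341° = 37.681894
roll angle φ = 24.565° = 0.42874013 rad
x = r_b·(cos φ + φ·sin φ) = 40.987664
y = r_b·(sin φ − φ·cos φ) = 0.971829

x=40.987664 y=0.971829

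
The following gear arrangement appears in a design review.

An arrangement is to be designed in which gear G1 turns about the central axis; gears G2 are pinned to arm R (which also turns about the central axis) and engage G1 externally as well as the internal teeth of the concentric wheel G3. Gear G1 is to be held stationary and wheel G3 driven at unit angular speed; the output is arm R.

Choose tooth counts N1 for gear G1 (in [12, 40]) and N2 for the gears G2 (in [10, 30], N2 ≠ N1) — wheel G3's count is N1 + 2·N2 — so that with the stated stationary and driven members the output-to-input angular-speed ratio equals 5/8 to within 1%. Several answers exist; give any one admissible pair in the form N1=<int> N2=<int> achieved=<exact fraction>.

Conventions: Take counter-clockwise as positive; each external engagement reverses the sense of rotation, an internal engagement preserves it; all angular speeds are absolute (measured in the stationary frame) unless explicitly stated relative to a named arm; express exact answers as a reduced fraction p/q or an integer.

design class (target 5/8): planetary set
Willis with ω_sun = 0: ω_arm/ω_ring = N3/(N1+N3); set equal to 5/8  ⇒  N3/N1 = (5/8)/(1 − 5/8) = 5/3
N3 = N1 + 2·N2  ⇒  N2/N1 = (N3/N1 − 1)/2 = (5/3 − 1)/2 = 1/3
smallest multiple with N1 ≥ 12 and N2 ≥ 10: k = 10  ⇒  N1 = 10·3 = 30, N2 = 10·1 = 10 (N1 ≤ 40, N2 ≤ 30, N2 ≠ N1 ✓), N3 = 30 + 2·10 = 50
check: N3/(N1+N3) with N1 = 30, N3 = 50 gives 5/8; |achieved − target| = 0 ≤ 1/160 ✓

N1=30 N2=10 achieved=5/8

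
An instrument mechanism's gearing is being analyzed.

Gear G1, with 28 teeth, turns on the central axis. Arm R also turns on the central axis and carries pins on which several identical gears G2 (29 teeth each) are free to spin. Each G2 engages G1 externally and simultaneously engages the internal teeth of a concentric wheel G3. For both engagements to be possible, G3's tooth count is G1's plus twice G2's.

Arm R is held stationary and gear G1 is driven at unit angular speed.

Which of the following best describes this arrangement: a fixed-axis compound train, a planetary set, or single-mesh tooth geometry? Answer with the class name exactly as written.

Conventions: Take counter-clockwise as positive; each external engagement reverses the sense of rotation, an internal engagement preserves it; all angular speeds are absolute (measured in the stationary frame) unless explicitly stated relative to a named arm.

planetary set

class = planetary set [G3 = 28+2·29 = 86; Willis about the carrier]
classification: planetary set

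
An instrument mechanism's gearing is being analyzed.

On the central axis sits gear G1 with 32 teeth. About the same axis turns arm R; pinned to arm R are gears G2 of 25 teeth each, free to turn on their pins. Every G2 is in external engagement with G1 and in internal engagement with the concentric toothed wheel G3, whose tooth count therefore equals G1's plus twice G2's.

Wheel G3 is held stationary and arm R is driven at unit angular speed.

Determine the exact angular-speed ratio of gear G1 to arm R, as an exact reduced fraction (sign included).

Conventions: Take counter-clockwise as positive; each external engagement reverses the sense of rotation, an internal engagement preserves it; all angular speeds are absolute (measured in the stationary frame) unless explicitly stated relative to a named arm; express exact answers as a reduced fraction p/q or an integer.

planetary set (32T centre, 25T on arm, 82T internal) — Willis relation
ring teeth: 32 + 2·25 = 82
32(ω_sun−ω_arm) = −82(ω_ring−ω_arm),  ω_ring = 0, ω_arm = 1
ω_sun = 1 − (82/32)(0−1) = 57/16
ω_out/ω_in = 57/16

57/16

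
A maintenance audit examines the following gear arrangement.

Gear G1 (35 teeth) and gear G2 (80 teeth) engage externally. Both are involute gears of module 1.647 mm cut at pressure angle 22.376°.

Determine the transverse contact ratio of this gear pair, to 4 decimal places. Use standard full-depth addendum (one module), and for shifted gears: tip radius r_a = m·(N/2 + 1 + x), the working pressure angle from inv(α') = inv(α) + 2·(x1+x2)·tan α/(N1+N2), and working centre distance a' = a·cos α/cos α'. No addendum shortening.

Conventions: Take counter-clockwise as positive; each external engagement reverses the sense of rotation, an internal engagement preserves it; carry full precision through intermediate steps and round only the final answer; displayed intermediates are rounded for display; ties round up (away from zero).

recognized (one external pair, fixed centres): single-mesh tooth geometry, m = 1.647, N1 = 35, N2 = 80
base radii: r_b1 = 26.652326, r_b2 = 60.919603
tip radii: r_a1 = 30.469500, r_a2 = 67.527000
no profile shift: α' = α, a' = a
action lengths: √(r_a1²−r_b1²) = 14.766311, √(r_a2²−r_b2²) = 29.132416
base pitch p_b = π·m·cos α = 4.784614
CR = (14.766311 + 29.132416 − 94.702500·sin 22.37600°)/4.784614 = 1.640067
contact ratio ≈ 1.6401

1.6401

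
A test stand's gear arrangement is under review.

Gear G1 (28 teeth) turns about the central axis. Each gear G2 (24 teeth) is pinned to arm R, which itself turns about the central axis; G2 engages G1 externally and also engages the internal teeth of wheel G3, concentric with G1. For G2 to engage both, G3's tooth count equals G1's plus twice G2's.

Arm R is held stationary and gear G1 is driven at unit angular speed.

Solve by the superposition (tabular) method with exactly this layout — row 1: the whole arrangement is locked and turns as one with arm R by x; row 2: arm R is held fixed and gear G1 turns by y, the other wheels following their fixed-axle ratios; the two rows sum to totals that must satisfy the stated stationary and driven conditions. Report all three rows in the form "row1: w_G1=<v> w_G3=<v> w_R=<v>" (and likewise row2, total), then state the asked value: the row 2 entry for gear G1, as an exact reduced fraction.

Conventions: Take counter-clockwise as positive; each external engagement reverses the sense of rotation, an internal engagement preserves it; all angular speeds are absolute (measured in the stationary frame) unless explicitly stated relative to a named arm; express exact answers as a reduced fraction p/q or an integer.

row1: w_G1=0 w_G3=0 w_R=0
row2: w_G1=1 w_G3=-7/19 w_R=0
total: w_G1=1 w_G3=-7/19 w_R=0
asked value: 1

topology: planetary set — G1 28T / G2 24T / G3 76T, arm = carrier (Willis)
row 1 (train locked, turned with arm): all members turn x
row 2: sun turns y, ring = −(28/76)·y, arm 0
boundary: total ω_arm = x = 0 and total ω_sun = x + y = 1  ⇒  y = 1, x = 0
row 2 ring = −(28/76)·1 = -7/19
totals (row 1 + row 2): sun 0 + 1 = 1, ring 0 + (-7/19) = -7/19, arm 0 + 0 = 0
asked cell (row2, sun) = 1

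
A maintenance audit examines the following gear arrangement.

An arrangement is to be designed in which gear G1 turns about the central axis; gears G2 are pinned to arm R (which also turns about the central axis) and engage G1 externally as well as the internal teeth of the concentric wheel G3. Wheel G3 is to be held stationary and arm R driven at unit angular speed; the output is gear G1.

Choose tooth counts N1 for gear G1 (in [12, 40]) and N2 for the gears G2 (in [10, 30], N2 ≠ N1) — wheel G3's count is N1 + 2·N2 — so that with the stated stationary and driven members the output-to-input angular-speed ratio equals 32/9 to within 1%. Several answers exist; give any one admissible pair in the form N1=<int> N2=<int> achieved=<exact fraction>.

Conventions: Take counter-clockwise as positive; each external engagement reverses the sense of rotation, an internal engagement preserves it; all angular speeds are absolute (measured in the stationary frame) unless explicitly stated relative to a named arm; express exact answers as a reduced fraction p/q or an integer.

topology: planetary set — design target 32/9, arm = carrier (Willis)
Willis with ω_ring = 0: ω_sun/ω_arm = (N1+N3)/N1; set equal to 32/9  ⇒  N3/N1 = 32/9 − 1 = 23/9
N3 = N1 + 2·N2  ⇒  N2/N1 = (N3/N1 − 1)/2 = (23/9 − 1)/2 = 7/9
smallest multiple with N1 ≥ 12 and N2 ≥ 10: k = 2  ⇒  N1 = 2·9 = 18, N2 = 2·7 = 14 (N1 ≤ 40, N2 ≤ 30, N2 ≠ N1 ✓), N3 = 18 + 2·14 = 46
check: (N1+N3)/N1 with N1 = 18, N3 = 46 gives 32/9; |achieved − target| = 0 ≤ 8/225 ✓

N1=18 N2=14 achieved=32/9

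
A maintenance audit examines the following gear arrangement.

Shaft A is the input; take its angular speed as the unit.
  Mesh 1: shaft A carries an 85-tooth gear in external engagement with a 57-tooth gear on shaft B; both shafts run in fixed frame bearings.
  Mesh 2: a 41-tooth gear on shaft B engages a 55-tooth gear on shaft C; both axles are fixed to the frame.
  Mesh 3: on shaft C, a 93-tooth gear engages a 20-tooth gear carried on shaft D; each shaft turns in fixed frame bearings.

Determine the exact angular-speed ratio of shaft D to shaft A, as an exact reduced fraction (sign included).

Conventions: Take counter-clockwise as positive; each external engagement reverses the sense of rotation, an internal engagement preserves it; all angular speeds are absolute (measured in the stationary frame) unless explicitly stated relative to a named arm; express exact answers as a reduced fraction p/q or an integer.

-21607/4180

class = fixed-axis compound train [3 meshes; 3 ratios multiply, 3 sense flips]
mesh 1 [85T→57T]: running ratio 85/57, sense −
mesh 2 [41T→55T]: running ratio 697/627, sense +
mesh 3 [93T→20T]: running ratio 21607/4180, sense −
ω_out/ω_in = -21607/4180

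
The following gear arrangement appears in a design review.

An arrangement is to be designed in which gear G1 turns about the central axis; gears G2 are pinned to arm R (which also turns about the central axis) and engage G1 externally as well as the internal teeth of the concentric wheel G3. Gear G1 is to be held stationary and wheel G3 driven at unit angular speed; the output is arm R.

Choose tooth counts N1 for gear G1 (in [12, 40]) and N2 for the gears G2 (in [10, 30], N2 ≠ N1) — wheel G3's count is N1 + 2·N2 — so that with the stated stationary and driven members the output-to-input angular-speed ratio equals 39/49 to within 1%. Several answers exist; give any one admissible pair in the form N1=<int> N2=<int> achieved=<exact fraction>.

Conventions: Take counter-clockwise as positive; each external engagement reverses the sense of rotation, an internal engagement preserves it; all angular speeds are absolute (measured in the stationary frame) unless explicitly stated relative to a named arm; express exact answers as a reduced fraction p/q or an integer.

planetary set to be sized for 39/49 (Willis relation)
Willis with ω_sun = 0: ω_arm/ω_ring = N3/(N1+N3); set equal to 39/49  ⇒  N3/N1 = (39/49)/(1 − 39/49) = 39/10
N3 = N1 + 2·N2  ⇒  N2/N1 = (N3/N1 − 1)/2 = (39/10 − 1)/2 = 29/20
smallest multiple with N1 ≥ 12 and N2 ≥ 10: k = 1  ⇒  N1 = 1·20 = 20, N2 = 1·29 = 29 (N1 ≤ 40, N2 ≤ 30, N2 ≠ N1 ✓), N3 = 20 + 2·29 = 78
check: N3/(N1+N3) with N1 = 20, N3 = 78 gives 39/49; |achieved − target| = 0 ≤ 39/4900 ✓

N1=20 N2=29 achieved=39/49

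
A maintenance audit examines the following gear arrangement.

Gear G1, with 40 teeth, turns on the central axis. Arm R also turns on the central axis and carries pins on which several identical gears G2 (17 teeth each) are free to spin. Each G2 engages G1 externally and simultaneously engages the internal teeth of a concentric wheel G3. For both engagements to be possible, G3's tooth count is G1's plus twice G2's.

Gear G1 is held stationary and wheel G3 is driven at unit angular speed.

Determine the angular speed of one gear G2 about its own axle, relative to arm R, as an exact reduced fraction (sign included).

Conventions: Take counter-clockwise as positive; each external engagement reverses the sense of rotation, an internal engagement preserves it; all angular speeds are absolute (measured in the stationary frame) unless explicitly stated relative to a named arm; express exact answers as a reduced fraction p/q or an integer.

1480/969

class = planetary set [G3 = 40+2·17 = 74; Willis about the carrier]
ring teeth: 40 + 2·17 = 74
40(ω_sun−ω_arm) = −74(ω_ring−ω_arm),  ω_sun = 0, ω_ring = 1
40(0−ω_arm) = −74(1−ω_arm)  ⇒  114·ω_arm = 74  ⇒  ω_arm = 37/57
sun–planet mesh: 40·(0−37/57) = −17·(ω_p−ω_arm)  ⇒  ω_p−ω_arm = 1480/969
exact speed ratio = 1480/969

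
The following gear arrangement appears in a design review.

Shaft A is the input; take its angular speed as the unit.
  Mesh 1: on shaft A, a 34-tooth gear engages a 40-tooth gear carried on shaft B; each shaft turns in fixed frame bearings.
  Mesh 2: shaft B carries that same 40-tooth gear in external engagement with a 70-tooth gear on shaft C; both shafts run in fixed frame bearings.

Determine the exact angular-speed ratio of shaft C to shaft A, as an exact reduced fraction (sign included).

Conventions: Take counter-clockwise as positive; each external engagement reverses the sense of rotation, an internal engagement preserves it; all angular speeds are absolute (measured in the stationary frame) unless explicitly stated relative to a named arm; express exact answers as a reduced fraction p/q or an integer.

17/35

class = fixed-axis compound train [2 meshes; 2 ratios multiply, 2 sense flips]
mesh 1 [34T→40T]: running ratio 17/20, sense −
mesh 2 [40T→70T]: running ratio 17/35, sense +
ω_out/ω_in = 17/35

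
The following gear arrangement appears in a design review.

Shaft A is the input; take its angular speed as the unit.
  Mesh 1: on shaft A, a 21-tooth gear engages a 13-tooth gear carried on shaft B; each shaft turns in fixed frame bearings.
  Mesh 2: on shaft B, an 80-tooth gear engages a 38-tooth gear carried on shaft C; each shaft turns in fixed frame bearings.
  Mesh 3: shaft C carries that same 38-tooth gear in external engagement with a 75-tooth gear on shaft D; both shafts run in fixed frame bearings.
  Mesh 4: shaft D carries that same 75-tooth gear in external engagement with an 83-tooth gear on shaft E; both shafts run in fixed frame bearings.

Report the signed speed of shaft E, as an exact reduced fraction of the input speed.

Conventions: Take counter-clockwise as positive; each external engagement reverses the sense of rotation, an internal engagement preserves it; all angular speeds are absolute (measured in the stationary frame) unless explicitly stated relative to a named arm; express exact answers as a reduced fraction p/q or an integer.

1680/1079

4-mesh fixed-axis compound train (all bearings frame-fixed)
mesh 1 [21T→13T]: |ω|/ω_in = 1×21/13 = 21/13, sense flips to −
mesh 2 [80T→38T]: |ω|/ω_in = (21/13)×80/38 = 840/247, sense flips to +
mesh 3 [38T→75T]: |ω|/ω_in = (840/247)×38/75 = 112/65, sense flips to −
mesh 4 [75T→83T]: |ω|/ω_in = (112/65)×75/83 = 1680/1079, sense flips to +
signed output speed (× input speed) = 1680/1079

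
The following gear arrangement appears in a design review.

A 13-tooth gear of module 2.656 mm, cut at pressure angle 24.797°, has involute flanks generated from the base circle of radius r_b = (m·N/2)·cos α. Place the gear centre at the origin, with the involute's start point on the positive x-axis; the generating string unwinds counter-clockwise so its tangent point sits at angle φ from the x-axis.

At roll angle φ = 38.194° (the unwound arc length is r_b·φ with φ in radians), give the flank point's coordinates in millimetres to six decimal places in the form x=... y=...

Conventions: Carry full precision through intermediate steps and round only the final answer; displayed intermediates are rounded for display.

class = single-mesh tooth geometry [base-circle involute, m = 2.656, 13T]
pitch radius r_p = m·N/2 = 2.656·13/2 = 17.264000
base radius r_b = r_p·cos α = 17.264000·cos 24.797° = 15.672250
roll angle φ = 38.194° = 0.66661105 rad
x = r_b·(cos φ + φ·sin φ) = 18.776995
y = r_b·(sin φ − φ·cos φ) = 1.479806

x=18.776995 y=1.479806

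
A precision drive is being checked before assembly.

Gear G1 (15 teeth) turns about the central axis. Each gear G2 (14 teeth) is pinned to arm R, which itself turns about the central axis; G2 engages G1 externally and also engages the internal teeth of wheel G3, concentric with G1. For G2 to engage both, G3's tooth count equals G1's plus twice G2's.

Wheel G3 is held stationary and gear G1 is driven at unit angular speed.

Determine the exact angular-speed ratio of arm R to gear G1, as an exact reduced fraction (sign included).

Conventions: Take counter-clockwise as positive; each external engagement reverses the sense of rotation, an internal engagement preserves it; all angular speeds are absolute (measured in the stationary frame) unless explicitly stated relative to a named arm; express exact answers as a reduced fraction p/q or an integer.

15/58

planetary set (15T centre, 14T on arm, 43T internal) — Willis relation
ring teeth: 15 + 2·14 = 43
15(ω_sun−ω_arm) = −43(ω_ring−ω_arm),  ω_ring = 0, ω_sun = 1
15(1−ω_arm) = −43(0−ω_arm)  ⇒  58·ω_arm = 15  ⇒  ω_arm = 15/58
ω_out/ω_in = 15/58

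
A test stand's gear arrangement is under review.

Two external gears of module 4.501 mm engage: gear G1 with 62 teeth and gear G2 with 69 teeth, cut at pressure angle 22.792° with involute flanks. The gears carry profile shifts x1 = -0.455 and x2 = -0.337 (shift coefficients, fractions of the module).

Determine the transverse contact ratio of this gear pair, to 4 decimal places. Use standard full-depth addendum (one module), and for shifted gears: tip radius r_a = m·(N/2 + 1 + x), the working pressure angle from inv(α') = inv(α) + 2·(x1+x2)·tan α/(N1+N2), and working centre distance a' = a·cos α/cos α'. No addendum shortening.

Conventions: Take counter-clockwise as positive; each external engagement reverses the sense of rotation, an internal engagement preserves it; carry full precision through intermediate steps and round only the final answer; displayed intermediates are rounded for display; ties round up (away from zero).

class = single-mesh tooth geometry [involute pair 62T × 69T, m = 4.501]
base radii: r_b1 = 128.636036, r_b2 = 143.159459
tip radii: r_a1 = 141.984045, r_a2 = 158.268663
inv(α') = inv(22.792°) + 2·(-0.455-0.337)·tan α/(62+69) = 0.01732071  ⇒  α' = 20.99059°
a' = a·cos α / cos α' = 294.8155·cos 22.792°/cos 20.99059° = 291.114036
action lengths: √(r_a1²−r_b1²) = 60.101908, √(r_a2²−r_b2²) = 67.485842
base pitch p_b = π·m·cos α = 13.036194
CR = (60.101908 + 67.485842 − 291.114036·sin 20.99059°)/13.036194 = 1.787826
contact ratio ≈ 1.7878

1.7878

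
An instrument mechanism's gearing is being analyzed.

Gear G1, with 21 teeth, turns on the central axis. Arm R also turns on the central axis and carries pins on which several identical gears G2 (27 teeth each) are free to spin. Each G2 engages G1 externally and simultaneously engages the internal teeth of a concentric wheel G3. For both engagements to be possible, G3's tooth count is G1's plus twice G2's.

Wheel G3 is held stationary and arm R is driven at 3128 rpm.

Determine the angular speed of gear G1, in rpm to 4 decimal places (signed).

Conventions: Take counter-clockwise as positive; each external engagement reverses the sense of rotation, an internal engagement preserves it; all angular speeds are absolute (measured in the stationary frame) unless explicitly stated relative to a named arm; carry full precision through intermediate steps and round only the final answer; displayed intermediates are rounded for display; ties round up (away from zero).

+14299.4286 rpm

planetary set (21T centre, 27T on arm, 75T internal) — Willis relation
normalise by the input: solve with ω_arm = 1, then scale by 3128 rpm
ring teeth: 21 + 2·27 = 75
21(ω_sun−ω_arm) = −75(ω_ring−ω_arm),  ω_ring = 0, ω_arm = 1
ω_sun = 1 − (75/21)(0−1) = 32/7
scale: ω_sun = 32/7 × 3128 rpm = +14299.4286 rpm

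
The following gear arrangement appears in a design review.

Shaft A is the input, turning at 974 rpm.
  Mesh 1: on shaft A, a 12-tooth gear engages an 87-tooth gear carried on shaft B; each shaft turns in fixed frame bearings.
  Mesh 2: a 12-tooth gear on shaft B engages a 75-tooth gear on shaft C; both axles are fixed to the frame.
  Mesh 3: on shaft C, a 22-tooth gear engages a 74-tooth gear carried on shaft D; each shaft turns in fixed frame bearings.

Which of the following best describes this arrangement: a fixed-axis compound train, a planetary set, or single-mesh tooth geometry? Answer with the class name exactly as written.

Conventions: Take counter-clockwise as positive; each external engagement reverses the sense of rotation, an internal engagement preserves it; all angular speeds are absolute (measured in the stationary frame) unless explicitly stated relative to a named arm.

topology: fixed-axis compound train — 3 meshes, A→D
classification: fixed-axis compound train

fixed-axis compound train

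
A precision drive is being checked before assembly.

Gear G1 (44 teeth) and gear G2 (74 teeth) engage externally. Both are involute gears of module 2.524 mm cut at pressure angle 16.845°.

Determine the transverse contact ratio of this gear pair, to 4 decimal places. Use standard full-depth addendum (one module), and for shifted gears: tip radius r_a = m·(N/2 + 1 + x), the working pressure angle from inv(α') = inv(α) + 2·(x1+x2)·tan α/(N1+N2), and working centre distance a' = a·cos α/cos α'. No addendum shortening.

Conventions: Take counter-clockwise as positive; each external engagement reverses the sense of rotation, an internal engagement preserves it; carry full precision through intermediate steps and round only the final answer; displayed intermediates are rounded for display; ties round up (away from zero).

recognized (one external pair, fixed centres): single-mesh tooth geometry, m = 2.524, N1 = 44, N2 = 74
base radii: r_b1 = 53.145416, r_b2 = 89.380926
tip radii: r_a1 = 58.052000, r_a2 = 95.912000
no profile shift: α' = α, a' = a
action lengths: √(r_a1²−r_b1²) = 23.358072, √(r_a2²−r_b2²) = 34.787380
base pitch p_b = π·m·cos α = 7.589148
CR = (23.358072 + 34.787380 − 148.916000·sin 16.84500°)/7.589148 = 1.975458
contact ratio ≈ 1.9755

1.9755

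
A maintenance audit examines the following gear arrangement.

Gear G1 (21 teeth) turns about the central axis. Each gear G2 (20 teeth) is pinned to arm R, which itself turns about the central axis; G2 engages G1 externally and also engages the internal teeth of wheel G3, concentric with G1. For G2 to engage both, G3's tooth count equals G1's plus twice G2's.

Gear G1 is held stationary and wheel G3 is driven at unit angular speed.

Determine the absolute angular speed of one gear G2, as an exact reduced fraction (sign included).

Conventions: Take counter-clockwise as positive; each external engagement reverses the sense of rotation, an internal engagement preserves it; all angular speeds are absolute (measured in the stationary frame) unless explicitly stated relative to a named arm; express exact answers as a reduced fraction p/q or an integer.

planetary set (21T centre, 20T on arm, 61T internal) — Willis relation
ring teeth: 21 + 2·20 = 61
21(ω_sun−ω_arm) = −61(ω_ring−ω_arm),  ω_sun = 0, ω_ring = 1
21(0−ω_arm) = −61(1−ω_arm)  ⇒  82·ω_arm = 61  ⇒  ω_arm = 61/82
sun–planet mesh: 21·(0−61/82) = −20·(ω_p−ω_arm)  ⇒  ω_p−ω_arm = 1281/1640
ω_p = 61/82 + 1281/1640 = 61/40
exact speed ratio = 61/40

61/40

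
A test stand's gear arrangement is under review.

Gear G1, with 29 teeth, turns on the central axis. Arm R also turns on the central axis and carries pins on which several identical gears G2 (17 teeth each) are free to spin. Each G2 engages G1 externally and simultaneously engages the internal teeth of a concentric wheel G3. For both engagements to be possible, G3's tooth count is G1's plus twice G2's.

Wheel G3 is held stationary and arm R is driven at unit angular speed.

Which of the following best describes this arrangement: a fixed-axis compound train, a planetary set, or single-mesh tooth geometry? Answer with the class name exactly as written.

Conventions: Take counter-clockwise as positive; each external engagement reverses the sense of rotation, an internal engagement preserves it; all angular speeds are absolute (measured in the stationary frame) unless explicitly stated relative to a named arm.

topology: planetary set — G1 29T / G2 17T / G3 63T, arm = carrier (Willis)
classification: planetary set

planetary set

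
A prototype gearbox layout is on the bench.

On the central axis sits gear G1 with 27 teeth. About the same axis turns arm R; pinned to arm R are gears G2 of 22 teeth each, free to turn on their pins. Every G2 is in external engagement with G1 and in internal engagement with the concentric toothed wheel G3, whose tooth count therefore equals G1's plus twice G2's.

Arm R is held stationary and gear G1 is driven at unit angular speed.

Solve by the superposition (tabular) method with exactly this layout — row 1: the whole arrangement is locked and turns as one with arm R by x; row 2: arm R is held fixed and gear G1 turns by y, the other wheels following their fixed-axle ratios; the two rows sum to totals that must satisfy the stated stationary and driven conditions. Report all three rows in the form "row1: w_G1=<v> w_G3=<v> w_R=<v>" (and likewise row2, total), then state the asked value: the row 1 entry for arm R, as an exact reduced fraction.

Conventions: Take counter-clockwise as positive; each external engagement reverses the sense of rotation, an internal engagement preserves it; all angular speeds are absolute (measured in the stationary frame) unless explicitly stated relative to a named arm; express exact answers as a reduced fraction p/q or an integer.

recognized (axles ride arm R): planetary set, 27/22/71 teeth
superposition row 1 [locked train]: every member turns x
superposition row 2 [arm held]: sun y, ring −(27/71)·y, arm 0
boundary: total ω_arm = x = 0 and total ω_sun = x + y = 1  ⇒  y = 1, x = 0
row 2 ring = −(27/71)·1 = -27/71
totals (row 1 + row 2): sun 0 + 1 = 1, ring 0 + (-27/71) = -27/71, arm 0 + 0 = 0
asked cell (row1, arm) = 0

row1: w_G1=0 w_G3=0 w_R=0
row2: w_G1=1 w_G3=-27/71 w_R=0
total: w_G1=1 w_G3=-27/71 w_R=0
asked value: 0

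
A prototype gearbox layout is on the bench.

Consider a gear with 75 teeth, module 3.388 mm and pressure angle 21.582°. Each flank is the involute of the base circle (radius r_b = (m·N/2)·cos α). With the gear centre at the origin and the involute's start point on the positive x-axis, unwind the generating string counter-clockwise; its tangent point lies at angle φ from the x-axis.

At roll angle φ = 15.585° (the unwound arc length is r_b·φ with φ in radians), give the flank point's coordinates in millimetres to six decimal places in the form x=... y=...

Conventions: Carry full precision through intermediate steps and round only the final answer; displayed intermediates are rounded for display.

topology: single-mesh involute geometry — m = 3.388, N = 75
pitch radius r_p = m·N/2 = 3.388·75/2 = 127.050000
base radius r_b = r_p·cos α = 127.050000·cos 21.582° = 118.142790
roll angle φ = 15.585° = 0.27200956 rad
x = r_b·(cos φ + φ·sin φ) = 122.432922
y = r_b·(sin φ − φ·cos φ) = 0.786723

x=122.432922 y=0.786723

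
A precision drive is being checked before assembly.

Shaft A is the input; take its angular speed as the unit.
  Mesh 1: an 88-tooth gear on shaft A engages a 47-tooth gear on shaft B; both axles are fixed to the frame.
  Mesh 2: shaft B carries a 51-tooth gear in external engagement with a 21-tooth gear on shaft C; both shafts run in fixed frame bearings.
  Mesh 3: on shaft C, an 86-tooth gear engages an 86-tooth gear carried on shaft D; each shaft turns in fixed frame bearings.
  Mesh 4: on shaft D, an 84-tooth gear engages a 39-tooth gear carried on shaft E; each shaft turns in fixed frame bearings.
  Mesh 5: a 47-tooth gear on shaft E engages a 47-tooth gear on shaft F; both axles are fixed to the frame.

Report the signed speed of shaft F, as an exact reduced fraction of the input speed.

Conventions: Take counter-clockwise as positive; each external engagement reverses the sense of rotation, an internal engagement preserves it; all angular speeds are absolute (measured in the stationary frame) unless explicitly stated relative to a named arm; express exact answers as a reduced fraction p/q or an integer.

5-mesh fixed-axis compound train (all bearings frame-fixed)
mesh 1 [88T→47T]: |ω|/ω_in = 1×88/47 = 88/47, sense flips to −
mesh 2 [51T→21T]: |ω|/ω_in = (88/47)×51/21 = 1496/329, sense flips to +
mesh 3 [86T→86T]: |ω|/ω_in = (1496/329)×86/86 = 1496/329, sense flips to −
mesh 4 [84T→39T]: |ω|/ω_in = (1496/329)×84/39 = 5984/611, sense flips to +
mesh 5 [47T→47T]: |ω|/ω_in = (5984/611)×47/47 = 5984/611, sense flips to −
signed output speed (× input speed) = -5984/611

-5984/611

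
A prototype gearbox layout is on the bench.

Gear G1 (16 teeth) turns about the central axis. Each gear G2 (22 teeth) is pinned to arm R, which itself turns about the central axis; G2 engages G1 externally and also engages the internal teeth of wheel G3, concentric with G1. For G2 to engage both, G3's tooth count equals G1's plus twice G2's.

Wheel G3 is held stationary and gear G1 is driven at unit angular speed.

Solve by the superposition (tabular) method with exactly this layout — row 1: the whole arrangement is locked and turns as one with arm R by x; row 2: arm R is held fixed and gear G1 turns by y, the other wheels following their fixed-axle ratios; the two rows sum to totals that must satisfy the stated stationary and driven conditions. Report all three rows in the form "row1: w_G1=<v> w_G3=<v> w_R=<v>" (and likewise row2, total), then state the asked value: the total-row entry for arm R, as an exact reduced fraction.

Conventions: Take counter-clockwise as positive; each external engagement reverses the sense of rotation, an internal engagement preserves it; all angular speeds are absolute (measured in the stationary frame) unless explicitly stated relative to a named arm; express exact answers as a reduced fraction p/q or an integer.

planetary set (16T centre, 22T on arm, 60T internal) — Willis relation
row 1: whole set turns with the arm by x
superposition row 2 [arm held]: sun y, ring −(16/60)·y, arm 0
boundary: total ω_ring = x − (16/60)·y = 0 and total ω_sun = x + y = 1  ⇒  y = 15/19, x = 4/19
row 2 ring = −(16/60)·15/19 = -4/19
totals (row 1 + row 2): sun 4/19 + 15/19 = 1, ring 4/19 + (-4/19) = 0, arm 4/19 + 0 = 4/19
asked cell (total, arm) = 4/19

row1: w_G1=4/19 w_G3=4/19 w_R=4/19
row2: w_G1=15/19 w_G3=-4/19 w_R=0
total: w_G1=1 w_G3=0 w_R=4/19
asked value: 4/19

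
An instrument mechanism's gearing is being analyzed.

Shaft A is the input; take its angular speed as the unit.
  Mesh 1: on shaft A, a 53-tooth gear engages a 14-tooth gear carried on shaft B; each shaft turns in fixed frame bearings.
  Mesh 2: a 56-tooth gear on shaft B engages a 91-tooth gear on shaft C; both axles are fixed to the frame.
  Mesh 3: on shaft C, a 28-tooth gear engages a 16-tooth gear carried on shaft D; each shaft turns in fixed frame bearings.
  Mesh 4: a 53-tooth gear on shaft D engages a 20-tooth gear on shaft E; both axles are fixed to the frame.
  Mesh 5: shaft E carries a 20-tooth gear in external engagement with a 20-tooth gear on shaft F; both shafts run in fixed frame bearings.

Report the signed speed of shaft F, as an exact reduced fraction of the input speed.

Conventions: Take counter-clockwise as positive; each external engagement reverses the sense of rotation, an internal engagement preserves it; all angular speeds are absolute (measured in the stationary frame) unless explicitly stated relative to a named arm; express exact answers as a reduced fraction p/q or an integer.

-2809/260

5-mesh fixed-axis compound train (all bearings frame-fixed)
mesh 1 [53T→14T]: |ω|/ω_in = 1×53/14 = 53/14, sense flips to −
mesh 2 [56T→91T]: |ω|/ω_in = (53/14)×56/91 = 212/91, sense flips to +
mesh 3 [28T→16T]: |ω|/ω_in = (212/91)×28/16 = 53/13, sense flips to −
mesh 4 [53T→20T]: |ω|/ω_in = (53/13)×53/20 = 2809/260, sense flips to +
mesh 5 [20T→20T]: |ω|/ω_in = (2809/260)×20/20 = 2809/260, sense flips to −
signed output speed (× input speed) = -2809/260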